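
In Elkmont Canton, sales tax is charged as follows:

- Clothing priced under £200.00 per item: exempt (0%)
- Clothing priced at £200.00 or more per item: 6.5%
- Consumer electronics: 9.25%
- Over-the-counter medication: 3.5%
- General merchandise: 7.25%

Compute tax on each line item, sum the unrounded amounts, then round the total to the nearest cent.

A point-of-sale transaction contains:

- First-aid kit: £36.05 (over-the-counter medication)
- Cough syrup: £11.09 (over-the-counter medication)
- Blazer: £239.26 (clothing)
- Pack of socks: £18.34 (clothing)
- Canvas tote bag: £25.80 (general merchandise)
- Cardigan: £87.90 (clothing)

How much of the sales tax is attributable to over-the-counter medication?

First-aid kit £36.05: over-the-counter medication → 3.5% → £1.26175
Cough syrup £11.09: over-the-counter medication → 3.5% → £0.38815
Tax on over-the-counter medication: unrounded sum = £1.6499 → £1.65

£1.65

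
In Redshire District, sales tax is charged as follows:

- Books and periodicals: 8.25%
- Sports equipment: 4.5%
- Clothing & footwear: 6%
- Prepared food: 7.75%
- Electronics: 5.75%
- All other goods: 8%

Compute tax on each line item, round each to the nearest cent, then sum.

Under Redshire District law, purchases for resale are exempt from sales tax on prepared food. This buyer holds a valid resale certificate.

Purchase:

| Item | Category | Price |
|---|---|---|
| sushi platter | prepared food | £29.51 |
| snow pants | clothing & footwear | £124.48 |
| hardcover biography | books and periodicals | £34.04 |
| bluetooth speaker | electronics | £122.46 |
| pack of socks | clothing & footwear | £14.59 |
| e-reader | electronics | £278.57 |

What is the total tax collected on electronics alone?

Bluetooth speaker £122.46: electronics → 5.75% → £7.04
E-reader £278.57: electronics → 5.75% → £16.02
Tax on electronics = £7.04 + £16.02 = £23.06

£23.06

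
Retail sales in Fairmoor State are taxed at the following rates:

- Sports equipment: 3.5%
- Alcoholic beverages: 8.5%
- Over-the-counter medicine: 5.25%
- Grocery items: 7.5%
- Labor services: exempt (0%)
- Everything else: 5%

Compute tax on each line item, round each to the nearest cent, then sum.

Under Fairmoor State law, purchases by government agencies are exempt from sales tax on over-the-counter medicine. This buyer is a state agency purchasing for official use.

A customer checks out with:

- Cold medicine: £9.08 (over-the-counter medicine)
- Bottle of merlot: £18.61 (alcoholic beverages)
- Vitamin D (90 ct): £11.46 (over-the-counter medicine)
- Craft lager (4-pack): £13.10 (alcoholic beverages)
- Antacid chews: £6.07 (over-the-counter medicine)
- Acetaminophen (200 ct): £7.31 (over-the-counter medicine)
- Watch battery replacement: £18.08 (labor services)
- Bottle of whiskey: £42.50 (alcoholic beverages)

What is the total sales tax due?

Cold medicine £9.08: over-the-counter medicine, buyer-exempt → 0% → £0.00
Bottle of merlot £18.61: alcoholic beverages → 8.5% → £1.58
Vitamin D (90 ct) £11.46: over-the-counter medicine, buyer-exempt → 0% → £0.00
Craft lager (4-pack) £13.10: alcoholic beverages → 8.5% → £1.11
Antacid chews £6.07: over-the-counter medicine, buyer-exempt → 0% → £0.00
Acetaminophen (200 ct) £7.31: over-the-counter medicine, buyer-exempt → 0% → £0.00
Watch battery replacement £18.08: labor services → 0% → £0.00
Bottle of whiskey £42.50: alcoholic beverages → 8.5% → £3.61
Total tax = £1.58 + £1.11 + £3.61 = £6.30

£6.30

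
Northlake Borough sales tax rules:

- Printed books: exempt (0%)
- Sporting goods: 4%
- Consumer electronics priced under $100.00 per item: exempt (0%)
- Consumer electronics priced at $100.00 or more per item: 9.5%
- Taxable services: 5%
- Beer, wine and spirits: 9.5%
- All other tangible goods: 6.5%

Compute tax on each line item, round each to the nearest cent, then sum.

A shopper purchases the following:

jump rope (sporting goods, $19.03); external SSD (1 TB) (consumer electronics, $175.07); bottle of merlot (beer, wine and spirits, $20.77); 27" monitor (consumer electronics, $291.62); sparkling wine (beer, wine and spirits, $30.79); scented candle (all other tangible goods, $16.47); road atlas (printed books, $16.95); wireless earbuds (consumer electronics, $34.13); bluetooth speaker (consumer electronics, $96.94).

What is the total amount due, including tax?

Jump rope $19.03: sporting goods → 4% → $0.76
External SSD (1 TB) $175.07: consumer electronics, $100.00 or more → 9.5% → $16.63
Bottle of merlot $20.77: beer, wine and spirits → 9.5% → $1.97
27" monitor $291.62: consumer electronics, $100.00 or more → 9.5% → $27.70
Sparkling wine $30.79: beer, wine and spirits → 9.5% → $2.93
Scented candle $16.47: all other tangible goods → 6.5% → $1.07
Road atlas $16.95: printed books → 0% → $0.00
Wireless earbuds $34.13: consumer electronics, under $100.00 → 0% → $0.00
Bluetooth speaker $96.94: consumer electronics, under $100.00 → 0% → $0.00
Subtotal = $701.77; tax = $51.06; total due = $752.83

$752.83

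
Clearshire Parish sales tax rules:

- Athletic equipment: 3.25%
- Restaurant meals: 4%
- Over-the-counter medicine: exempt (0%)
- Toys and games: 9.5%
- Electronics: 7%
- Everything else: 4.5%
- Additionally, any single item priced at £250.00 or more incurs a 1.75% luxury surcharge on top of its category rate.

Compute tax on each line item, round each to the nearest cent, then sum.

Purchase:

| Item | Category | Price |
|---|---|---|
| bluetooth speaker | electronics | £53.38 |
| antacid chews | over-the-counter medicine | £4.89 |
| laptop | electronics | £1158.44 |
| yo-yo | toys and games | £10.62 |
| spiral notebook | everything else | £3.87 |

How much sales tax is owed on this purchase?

Bluetooth speaker £53.38: electronics → 7% → £3.74
Antacid chews £4.89: over-the-counter medicine → 0% → £0.00
Laptop £1158.44: electronics → 7% + 1.75% surcharge = 8.75% → £101.36
Yo-yo £10.62: toys and games → 9.5% → £1.01
Spiral notebook £3.87: everything else → 4.5% → £0.17
Total tax = £3.74 + £101.36 + £1.01 + £0.17 = £106.28

£106.28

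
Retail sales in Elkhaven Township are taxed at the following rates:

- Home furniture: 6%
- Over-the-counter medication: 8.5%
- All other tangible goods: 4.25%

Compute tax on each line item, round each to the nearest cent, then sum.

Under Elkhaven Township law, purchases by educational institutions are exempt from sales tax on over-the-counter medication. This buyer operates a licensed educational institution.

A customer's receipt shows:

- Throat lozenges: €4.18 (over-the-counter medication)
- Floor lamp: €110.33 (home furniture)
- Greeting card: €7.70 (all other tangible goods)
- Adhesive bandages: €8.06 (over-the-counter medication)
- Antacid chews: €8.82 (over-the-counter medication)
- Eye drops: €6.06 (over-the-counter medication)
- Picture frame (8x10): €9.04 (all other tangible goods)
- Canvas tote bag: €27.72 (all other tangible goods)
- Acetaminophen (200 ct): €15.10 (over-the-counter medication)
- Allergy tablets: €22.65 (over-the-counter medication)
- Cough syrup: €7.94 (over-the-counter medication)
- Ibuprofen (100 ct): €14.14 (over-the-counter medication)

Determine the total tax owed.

Throat lozenges €4.18: over-the-counter medication, buyer-exempt → 0% → €0.00
Floor lamp €110.33: home furniture → 6% → €6.62
Greeting card €7.70: all other tangible goods → 4.25% → €0.33
Adhesive bandages €8.06: over-the-counter medication, buyer-exempt → 0% → €0.00
Antacid chews €8.82: over-the-counter medication, buyer-exempt → 0% → €0.00
Eye drops €6.06: over-the-counter medication, buyer-exempt → 0% → €0.00
Picture frame (8x10) €9.04: all other tangible goods → 4.25% → €0.38
Canvas tote bag €27.72: all other tangible goods → 4.25% → €1.18
Acetaminophen (200 ct) €15.10: over-the-counter medication, buyer-exempt → 0% → €0.00
Allergy tablets €22.65: over-the-counter medication, buyer-exempt → 0% → €0.00
Cough syrup €7.94: over-the-counter medication, buyer-exempt → 0% → €0.00
Ibuprofen (100 ct) €14.14: over-the-counter medication, buyer-exempt → 0% → €0.00
Total tax = €6.62 + €0.33 + €0.38 + €1.18 = €8.51

€8.51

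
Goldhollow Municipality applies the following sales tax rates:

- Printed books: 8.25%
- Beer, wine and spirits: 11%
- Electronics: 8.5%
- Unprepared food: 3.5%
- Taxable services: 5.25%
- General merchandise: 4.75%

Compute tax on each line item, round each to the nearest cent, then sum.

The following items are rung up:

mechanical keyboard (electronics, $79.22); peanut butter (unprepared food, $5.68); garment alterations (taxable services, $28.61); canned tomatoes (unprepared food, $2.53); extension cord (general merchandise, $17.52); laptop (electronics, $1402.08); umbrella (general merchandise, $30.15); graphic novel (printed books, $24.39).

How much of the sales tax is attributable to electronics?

$125.91

Mechanical keyboard $79.22: electronics → 8.5% → $6.73
Laptop $1402.08: electronics → 8.5% → $119.18
Tax on electronics = $6.73 + $119.18 = $125.91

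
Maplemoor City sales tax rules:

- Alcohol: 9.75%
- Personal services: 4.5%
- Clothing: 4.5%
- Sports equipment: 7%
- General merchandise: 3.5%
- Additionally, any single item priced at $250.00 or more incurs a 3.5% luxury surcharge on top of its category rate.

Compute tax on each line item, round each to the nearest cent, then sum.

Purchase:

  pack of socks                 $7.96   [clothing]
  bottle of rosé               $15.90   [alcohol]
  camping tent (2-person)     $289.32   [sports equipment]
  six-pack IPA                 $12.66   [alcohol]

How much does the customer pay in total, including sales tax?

$359.36

Pack of socks $7.96: clothing → 4.5% → $0.36
Bottle of rosé $15.90: alcohol → 9.75% → $1.55
Camping tent (2-person) $289.32: sports equipment → 7% + 3.5% surcharge = 10.5% → $30.38
Six-pack IPA $12.66: alcohol → 9.75% → $1.23
Subtotal = $325.84; tax = $33.52; total due = $359.36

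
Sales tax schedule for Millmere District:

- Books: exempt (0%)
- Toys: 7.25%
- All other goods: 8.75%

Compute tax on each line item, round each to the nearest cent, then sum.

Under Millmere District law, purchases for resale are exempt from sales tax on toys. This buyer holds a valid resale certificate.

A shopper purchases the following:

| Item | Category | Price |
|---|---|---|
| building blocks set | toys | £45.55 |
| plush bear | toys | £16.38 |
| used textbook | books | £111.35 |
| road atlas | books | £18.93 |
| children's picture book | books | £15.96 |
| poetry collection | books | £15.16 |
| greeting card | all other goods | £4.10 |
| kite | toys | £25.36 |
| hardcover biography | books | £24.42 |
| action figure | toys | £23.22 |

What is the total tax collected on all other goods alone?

£0.36

Greeting card £4.10: all other goods → 8.75% → £0.36
Tax on all other goods = £0.36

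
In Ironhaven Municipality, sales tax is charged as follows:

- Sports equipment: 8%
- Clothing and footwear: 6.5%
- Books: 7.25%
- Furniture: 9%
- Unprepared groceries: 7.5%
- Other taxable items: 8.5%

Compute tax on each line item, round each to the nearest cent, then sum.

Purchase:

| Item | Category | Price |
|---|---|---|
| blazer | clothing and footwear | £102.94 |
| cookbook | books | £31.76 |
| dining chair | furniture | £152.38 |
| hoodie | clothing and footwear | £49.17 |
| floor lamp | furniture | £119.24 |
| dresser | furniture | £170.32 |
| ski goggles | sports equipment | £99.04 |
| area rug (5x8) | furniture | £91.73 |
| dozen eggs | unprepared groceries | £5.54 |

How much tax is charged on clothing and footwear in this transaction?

£9.89

Blazer £102.94: clothing and footwear → 6.5% → £6.69
Hoodie £49.17: clothing and footwear → 6.5% → £3.20
Tax on clothing and footwear = £6.69 + £3.20 = £9.89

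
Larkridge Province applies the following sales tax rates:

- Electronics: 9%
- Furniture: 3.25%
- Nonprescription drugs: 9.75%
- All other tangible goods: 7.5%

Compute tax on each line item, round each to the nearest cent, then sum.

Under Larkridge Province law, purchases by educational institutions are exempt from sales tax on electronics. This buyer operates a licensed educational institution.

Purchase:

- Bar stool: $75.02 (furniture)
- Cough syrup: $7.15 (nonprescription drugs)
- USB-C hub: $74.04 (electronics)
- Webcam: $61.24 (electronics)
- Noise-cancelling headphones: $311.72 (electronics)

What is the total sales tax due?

$3.14

Bar stool $75.02: furniture → 3.25% → $2.44
Cough syrup $7.15: nonprescription drugs → 9.75% → $0.70
USB-C hub $74.04: electronics, buyer-exempt → 0% → $0.00
Webcam $61.24: electronics, buyer-exempt → 0% → $0.00
Noise-cancelling headphones $311.72: electronics, buyer-exempt → 0% → $0.00
Total tax = $2.44 + $0.70 = $3.14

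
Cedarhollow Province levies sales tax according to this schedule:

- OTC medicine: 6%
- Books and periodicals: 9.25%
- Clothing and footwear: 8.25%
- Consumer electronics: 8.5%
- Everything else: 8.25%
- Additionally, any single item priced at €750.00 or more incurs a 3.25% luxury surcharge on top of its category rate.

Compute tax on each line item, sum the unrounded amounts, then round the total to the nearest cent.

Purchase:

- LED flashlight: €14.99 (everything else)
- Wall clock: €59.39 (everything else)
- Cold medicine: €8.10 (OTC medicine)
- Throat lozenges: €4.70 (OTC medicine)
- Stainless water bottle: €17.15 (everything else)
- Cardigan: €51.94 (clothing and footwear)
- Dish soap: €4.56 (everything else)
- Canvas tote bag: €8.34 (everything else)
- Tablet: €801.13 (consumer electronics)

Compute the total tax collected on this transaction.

LED flashlight €14.99: everything else → 8.25% → €1.236675
Wall clock €59.39: everything else → 8.25% → €4.899675
Cold medicine €8.10: OTC medicine → 6% → €0.486
Throat lozenges €4.70: OTC medicine → 6% → €0.282
Stainless water bottle €17.15: everything else → 8.25% → €1.414875
Cardigan €51.94: clothing and footwear → 8.25% → €4.28505
Dish soap €4.56: everything else → 8.25% → €0.3762
Canvas tote bag €8.34: everything else → 8.25% → €0.68805
Tablet €801.13: consumer electronics → 8.5% + 3.25% surcharge = 11.75% → €94.132775
Unrounded tax sum = €107.8013 → €107.80

€107.80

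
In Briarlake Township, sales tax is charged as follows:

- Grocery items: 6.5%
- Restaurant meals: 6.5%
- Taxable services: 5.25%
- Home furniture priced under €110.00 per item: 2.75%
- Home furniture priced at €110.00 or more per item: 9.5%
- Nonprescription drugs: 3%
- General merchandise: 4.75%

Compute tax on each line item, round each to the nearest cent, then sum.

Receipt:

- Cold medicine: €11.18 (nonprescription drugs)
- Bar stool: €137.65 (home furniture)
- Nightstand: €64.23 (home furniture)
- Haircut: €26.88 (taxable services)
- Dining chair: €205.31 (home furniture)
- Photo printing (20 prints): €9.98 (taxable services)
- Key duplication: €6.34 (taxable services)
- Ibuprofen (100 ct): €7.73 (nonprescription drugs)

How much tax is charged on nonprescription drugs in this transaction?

€0.57

Cold medicine €11.18: nonprescription drugs → 3% → €0.34
Ibuprofen (100 ct) €7.73: nonprescription drugs → 3% → €0.23
Tax on nonprescription drugs = €0.34 + €0.23 = €0.57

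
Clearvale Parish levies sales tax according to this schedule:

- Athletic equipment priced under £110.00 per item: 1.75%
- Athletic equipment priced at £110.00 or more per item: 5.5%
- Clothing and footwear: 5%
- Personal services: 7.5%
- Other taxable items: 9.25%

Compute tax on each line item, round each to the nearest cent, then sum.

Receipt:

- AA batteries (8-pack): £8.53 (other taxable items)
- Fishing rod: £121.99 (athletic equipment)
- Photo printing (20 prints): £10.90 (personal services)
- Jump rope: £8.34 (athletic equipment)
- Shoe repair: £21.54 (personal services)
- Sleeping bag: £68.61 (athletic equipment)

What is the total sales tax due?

AA batteries (8-pack) £8.53: other taxable items → 9.25% → £0.79
Fishing rod £121.99: athletic equipment, £110.00 or more → 5.5% → £6.71
Photo printing (20 prints) £10.90: personal services → 7.5% → £0.82
Jump rope £8.34: athletic equipment, under £110.00 → 1.75% → £0.15
Shoe repair £21.54: personal services → 7.5% → £1.62
Sleeping bag £68.61: athletic equipment, under £110.00 → 1.75% → £1.20
Total tax = £0.79 + £6.71 + £0.82 + £0.15 + £1.62 + £1.20 = £11.29

£11.29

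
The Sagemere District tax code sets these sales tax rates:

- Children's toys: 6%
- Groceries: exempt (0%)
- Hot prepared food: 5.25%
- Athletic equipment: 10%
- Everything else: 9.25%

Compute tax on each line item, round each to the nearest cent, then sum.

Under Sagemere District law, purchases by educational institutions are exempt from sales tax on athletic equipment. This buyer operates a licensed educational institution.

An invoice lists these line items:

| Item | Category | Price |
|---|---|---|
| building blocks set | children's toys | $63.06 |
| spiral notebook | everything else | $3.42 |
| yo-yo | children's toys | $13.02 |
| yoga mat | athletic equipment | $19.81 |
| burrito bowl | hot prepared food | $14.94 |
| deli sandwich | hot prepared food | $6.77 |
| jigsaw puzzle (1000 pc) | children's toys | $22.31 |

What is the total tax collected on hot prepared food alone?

Burrito bowl $14.94: hot prepared food → 5.25% → $0.78
Deli sandwich $6.77: hot prepared food → 5.25% → $0.36
Tax on hot prepared food = $0.78 + $0.36 = $1.14

$1.14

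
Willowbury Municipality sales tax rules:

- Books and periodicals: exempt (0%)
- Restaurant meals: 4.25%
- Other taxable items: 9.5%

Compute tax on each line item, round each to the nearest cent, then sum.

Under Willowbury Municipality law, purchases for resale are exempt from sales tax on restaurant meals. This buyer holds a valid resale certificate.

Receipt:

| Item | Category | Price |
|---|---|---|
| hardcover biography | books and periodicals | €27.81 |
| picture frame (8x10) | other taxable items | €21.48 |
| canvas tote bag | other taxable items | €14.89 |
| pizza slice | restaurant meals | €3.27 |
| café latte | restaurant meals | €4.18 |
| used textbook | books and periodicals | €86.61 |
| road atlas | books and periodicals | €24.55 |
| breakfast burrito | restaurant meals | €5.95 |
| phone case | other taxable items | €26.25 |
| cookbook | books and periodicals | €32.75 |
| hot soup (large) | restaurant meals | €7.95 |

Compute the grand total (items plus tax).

Hardcover biography €27.81: books and periodicals → 0% → €0.00
Picture frame (8x10) €21.48: other taxable items → 9.5% → €2.04
Canvas tote bag €14.89: other taxable items → 9.5% → €1.41
Pizza slice €3.27: restaurant meals, buyer-exempt → 0% → €0.00
Café latte €4.18: restaurant meals, buyer-exempt → 0% → €0.00
Used textbook €86.61: books and periodicals → 0% → €0.00
Road atlas €24.55: books and periodicals → 0% → €0.00
Breakfast burrito €5.95: restaurant meals, buyer-exempt → 0% → €0.00
Phone case €26.25: other taxable items → 9.5% → €2.49
Cookbook €32.75: books and periodicals → 0% → €0.00
Hot soup (large) €7.95: restaurant meals, buyer-exempt → 0% → €0.00
Subtotal = €255.69; tax = €5.94; total due = €261.63

€261.63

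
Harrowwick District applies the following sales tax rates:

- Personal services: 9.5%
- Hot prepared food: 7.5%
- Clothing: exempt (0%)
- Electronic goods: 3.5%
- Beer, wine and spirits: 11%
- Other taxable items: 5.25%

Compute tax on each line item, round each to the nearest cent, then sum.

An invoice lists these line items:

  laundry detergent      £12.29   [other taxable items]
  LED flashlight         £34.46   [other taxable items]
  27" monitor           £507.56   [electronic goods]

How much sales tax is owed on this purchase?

Laundry detergent £12.29: other taxable items → 5.25% → £0.65
LED flashlight £34.46: other taxable items → 5.25% → £1.81
27" monitor £507.56: electronic goods → 3.5% → £17.76
Total tax = £0.65 + £1.81 + £17.76 = £20.22

£20.22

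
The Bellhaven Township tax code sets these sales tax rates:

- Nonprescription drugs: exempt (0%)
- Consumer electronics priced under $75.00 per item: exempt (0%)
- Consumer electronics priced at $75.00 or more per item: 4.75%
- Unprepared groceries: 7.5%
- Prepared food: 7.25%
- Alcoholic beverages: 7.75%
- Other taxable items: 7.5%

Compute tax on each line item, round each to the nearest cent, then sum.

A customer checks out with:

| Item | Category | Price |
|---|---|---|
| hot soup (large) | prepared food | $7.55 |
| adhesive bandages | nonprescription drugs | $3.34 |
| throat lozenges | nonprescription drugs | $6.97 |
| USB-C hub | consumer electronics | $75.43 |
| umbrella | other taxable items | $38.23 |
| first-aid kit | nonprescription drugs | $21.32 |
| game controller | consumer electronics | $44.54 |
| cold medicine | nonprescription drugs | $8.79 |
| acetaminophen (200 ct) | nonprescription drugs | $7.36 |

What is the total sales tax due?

Hot soup (large) $7.55: prepared food → 7.25% → $0.55
Adhesive bandages $3.34: nonprescription drugs → 0% → $0.00
Throat lozenges $6.97: nonprescription drugs → 0% → $0.00
USB-C hub $75.43: consumer electronics, $75.00 or more → 4.75% → $3.58
Umbrella $38.23: other taxable items → 7.5% → $2.87
First-aid kit $21.32: nonprescription drugs → 0% → $0.00
Game controller $44.54: consumer electronics, under $75.00 → 0% → $0.00
Cold medicine $8.79: nonprescription drugs → 0% → $0.00
Acetaminophen (200 ct) $7.36: nonprescription drugs → 0% → $0.00
Total tax = $0.55 + $3.58 + $2.87 = $7.00

$7.00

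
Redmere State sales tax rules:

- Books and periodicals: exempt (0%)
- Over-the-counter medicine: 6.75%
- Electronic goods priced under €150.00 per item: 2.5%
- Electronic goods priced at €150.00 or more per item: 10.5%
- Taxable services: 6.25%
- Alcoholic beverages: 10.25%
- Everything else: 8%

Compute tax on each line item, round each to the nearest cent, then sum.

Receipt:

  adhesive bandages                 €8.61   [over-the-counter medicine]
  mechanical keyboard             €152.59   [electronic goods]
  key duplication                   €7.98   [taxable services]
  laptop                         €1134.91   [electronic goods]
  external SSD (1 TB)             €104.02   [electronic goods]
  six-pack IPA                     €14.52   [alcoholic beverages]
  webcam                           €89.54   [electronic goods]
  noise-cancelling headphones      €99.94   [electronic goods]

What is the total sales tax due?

Adhesive bandages €8.61: over-the-counter medicine → 6.75% → €0.58
Mechanical keyboard €152.59: electronic goods, €150.00 or more → 10.5% → €16.02
Key duplication €7.98: taxable services → 6.25% → €0.50
Laptop €1134.91: electronic goods, €150.00 or more → 10.5% → €119.17
External SSD (1 TB) €104.02: electronic goods, under €150.00 → 2.5% → €2.60
Six-pack IPA €14.52: alcoholic beverages → 10.25% → €1.49
Webcam €89.54: electronic goods, under €150.00 → 2.5% → €2.24
Noise-cancelling headphones €99.94: electronic goods, under €150.00 → 2.5% → €2.50
Total tax = €0.58 + €16.02 + €0.50 + €119.17 + €2.60 + €1.49 + €2.24 + €2.50 = €145.10

€145.10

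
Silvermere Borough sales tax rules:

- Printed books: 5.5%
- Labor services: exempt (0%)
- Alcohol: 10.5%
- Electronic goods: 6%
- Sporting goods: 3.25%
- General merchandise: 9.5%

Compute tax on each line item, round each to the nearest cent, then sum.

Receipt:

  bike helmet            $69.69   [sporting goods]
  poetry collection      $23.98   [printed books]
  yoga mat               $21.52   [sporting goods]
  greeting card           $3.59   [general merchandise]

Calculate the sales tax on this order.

Bike helmet $69.69: sporting goods → 3.25% → $2.26
Poetry collection $23.98: printed books → 5.5% → $1.32
Yoga mat $21.52: sporting goods → 3.25% → $0.70
Greeting card $3.59: general merchandise → 9.5% → $0.34
Total tax = $2.26 + $1.32 + $0.70 + $0.34 = $4.62

$4.62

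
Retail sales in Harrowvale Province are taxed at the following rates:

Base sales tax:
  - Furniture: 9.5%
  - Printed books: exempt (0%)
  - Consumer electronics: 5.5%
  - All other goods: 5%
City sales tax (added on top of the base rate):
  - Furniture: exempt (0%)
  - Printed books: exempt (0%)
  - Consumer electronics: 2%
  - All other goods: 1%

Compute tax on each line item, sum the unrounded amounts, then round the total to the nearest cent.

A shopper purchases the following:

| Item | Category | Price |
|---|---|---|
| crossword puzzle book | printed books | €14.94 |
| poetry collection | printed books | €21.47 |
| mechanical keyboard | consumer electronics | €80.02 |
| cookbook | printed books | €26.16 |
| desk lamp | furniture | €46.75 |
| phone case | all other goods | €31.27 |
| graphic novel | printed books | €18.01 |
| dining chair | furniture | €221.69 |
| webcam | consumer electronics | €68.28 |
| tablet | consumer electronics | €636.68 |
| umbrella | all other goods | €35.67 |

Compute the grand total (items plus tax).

Crossword puzzle book €14.94: printed books → 0% + 0% city = 0% → €0.00
Poetry collection €21.47: printed books → 0% + 0% city = 0% → €0.00
Mechanical keyboard €80.02: consumer electronics → 5.5% + 2% city = 7.5% → €6.0015
Cookbook €26.16: printed books → 0% + 0% city = 0% → €0.00
Desk lamp €46.75: furniture → 9.5% + 0% city = 9.5% → €4.44125
Phone case €31.27: all other goods → 5% + 1% city = 6% → €1.8762
Graphic novel €18.01: printed books → 0% + 0% city = 0% → €0.00
Dining chair €221.69: furniture → 9.5% + 0% city = 9.5% → €21.06055
Webcam €68.28: consumer electronics → 5.5% + 2% city = 7.5% → €5.121
Tablet €636.68: consumer electronics → 5.5% + 2% city = 7.5% → €47.751
Umbrella €35.67: all other goods → 5% + 1% city = 6% → €2.1402
Subtotal = €1200.94; unrounded tax = €88.3917 → €88.39; total due = €1289.33

€1289.33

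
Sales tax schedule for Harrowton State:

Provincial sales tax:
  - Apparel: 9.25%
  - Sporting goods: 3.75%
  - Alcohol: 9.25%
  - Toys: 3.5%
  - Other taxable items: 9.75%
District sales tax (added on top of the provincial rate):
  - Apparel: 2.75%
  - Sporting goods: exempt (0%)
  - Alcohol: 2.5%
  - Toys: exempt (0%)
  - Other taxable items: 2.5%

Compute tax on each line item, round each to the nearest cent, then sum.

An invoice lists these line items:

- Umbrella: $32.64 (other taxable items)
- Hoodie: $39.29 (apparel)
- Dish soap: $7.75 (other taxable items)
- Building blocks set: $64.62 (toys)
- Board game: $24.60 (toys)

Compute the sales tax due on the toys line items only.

$3.12

Building blocks set $64.62: toys → 3.5% + 0% district = 3.5% → $2.26
Board game $24.60: toys → 3.5% + 0% district = 3.5% → $0.86
Tax on toys = $2.26 + $0.86 = $3.12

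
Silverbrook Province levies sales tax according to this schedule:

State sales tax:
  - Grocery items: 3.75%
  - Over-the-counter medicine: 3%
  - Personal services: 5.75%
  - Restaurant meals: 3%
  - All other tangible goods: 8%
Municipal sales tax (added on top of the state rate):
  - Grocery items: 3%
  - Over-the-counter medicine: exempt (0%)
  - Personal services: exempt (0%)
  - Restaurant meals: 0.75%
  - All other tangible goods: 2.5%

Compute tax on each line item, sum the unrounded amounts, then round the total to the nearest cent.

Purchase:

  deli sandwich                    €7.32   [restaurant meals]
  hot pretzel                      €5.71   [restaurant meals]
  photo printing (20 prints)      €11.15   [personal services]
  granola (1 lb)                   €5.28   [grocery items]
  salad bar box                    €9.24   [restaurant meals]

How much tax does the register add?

€1.83

Deli sandwich €7.32: restaurant meals → 3% + 0.75% municipal = 3.75% → €0.2745
Hot pretzel €5.71: restaurant meals → 3% + 0.75% municipal = 3.75% → €0.214125
Photo printing (20 prints) €11.15: personal services → 5.75% + 0% municipal = 5.75% → €0.641125
Granola (1 lb) €5.28: grocery items → 3.75% + 3% municipal = 6.75% → €0.3564
Salad bar box €9.24: restaurant meals → 3% + 0.75% municipal = 3.75% → €0.3465
Unrounded tax sum = €1.83265 → €1.83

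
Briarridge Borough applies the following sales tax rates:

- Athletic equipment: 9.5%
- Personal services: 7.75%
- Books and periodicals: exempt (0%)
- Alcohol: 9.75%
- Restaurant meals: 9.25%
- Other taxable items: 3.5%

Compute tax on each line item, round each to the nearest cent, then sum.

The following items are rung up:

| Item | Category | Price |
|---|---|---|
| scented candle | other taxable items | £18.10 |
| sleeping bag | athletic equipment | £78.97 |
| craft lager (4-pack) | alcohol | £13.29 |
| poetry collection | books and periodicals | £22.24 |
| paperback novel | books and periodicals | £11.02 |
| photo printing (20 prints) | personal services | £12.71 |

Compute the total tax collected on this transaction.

£10.42

Scented candle £18.10: other taxable items → 3.5% → £0.63
Sleeping bag £78.97: athletic equipment → 9.5% → £7.50
Craft lager (4-pack) £13.29: alcohol → 9.75% → £1.30
Poetry collection £22.24: books and periodicals → 0% → £0.00
Paperback novel £11.02: books and periodicals → 0% → £0.00
Photo printing (20 prints) £12.71: personal services → 7.75% → £0.99
Total tax = £0.63 + £7.50 + £1.30 + £0.99 = £10.42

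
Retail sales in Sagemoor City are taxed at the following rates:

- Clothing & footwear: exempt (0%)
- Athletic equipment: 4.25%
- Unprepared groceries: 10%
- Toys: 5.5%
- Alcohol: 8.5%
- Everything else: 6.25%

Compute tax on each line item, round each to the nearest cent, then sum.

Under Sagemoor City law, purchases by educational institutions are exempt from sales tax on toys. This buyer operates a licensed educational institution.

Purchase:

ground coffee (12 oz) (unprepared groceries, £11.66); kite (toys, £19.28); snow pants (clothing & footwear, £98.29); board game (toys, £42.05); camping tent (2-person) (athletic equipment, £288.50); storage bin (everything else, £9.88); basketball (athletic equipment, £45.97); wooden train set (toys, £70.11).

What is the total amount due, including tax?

£601.74

Ground coffee (12 oz) £11.66: unprepared groceries → 10% → £1.17
Kite £19.28: toys, buyer-exempt → 0% → £0.00
Snow pants £98.29: clothing & footwear → 0% → £0.00
Board game £42.05: toys, buyer-exempt → 0% → £0.00
Camping tent (2-person) £288.50: athletic equipment → 4.25% → £12.26
Storage bin £9.88: everything else → 6.25% → £0.62
Basketball £45.97: athletic equipment → 4.25% → £1.95
Wooden train set £70.11: toys, buyer-exempt → 0% → £0.00
Subtotal = £585.74; tax = £16.00; total due = £601.74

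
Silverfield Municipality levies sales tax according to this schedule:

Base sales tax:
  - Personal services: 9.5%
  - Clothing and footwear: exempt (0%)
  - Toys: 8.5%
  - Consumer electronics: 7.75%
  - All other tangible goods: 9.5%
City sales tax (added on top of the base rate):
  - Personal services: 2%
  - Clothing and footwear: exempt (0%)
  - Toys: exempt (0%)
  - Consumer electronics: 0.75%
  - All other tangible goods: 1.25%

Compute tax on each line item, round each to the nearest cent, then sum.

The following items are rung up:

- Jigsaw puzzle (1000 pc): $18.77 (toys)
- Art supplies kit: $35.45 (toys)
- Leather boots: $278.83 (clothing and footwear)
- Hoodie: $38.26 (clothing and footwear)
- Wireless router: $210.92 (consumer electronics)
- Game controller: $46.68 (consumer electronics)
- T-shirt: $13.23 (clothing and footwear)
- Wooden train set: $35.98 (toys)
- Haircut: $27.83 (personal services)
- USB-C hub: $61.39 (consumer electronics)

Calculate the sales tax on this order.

Jigsaw puzzle (1000 pc) $18.77: toys → 8.5% + 0% city = 8.5% → $1.60
Art supplies kit $35.45: toys → 8.5% + 0% city = 8.5% → $3.01
Leather boots $278.83: clothing and footwear → 0% + 0% city = 0% → $0.00
Hoodie $38.26: clothing and footwear → 0% + 0% city = 0% → $0.00
Wireless router $210.92: consumer electronics → 7.75% + 0.75% city = 8.5% → $17.93
Game controller $46.68: consumer electronics → 7.75% + 0.75% city = 8.5% → $3.97
T-shirt $13.23: clothing and footwear → 0% + 0% city = 0% → $0.00
Wooden train set $35.98: toys → 8.5% + 0% city = 8.5% → $3.06
Haircut $27.83: personal services → 9.5% + 2% city = 11.5% → $3.20
USB-C hub $61.39: consumer electronics → 7.75% + 0.75% city = 8.5% → $5.22
Total tax = $1.60 + $3.01 + $17.93 + $3.97 + $3.06 + $3.20 + $5.22 = $37.99

$37.99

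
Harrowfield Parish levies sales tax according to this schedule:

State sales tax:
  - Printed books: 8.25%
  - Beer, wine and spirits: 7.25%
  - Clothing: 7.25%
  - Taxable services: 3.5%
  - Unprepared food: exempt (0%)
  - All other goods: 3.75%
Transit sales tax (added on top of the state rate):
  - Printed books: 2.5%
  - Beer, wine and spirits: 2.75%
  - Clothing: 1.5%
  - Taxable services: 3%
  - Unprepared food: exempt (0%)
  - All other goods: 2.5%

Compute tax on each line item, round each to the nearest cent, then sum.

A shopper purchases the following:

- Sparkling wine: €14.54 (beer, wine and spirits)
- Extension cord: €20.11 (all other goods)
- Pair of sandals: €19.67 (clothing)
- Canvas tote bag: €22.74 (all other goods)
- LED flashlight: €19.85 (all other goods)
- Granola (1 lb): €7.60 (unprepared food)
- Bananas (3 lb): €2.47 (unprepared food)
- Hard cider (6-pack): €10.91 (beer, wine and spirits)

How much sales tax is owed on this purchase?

Sparkling wine €14.54: beer, wine and spirits → 7.25% + 2.75% transit = 10% → €1.45
Extension cord €20.11: all other goods → 3.75% + 2.5% transit = 6.25% → €1.26
Pair of sandals €19.67: clothing → 7.25% + 1.5% transit = 8.75% → €1.72
Canvas tote bag €22.74: all other goods → 3.75% + 2.5% transit = 6.25% → €1.42
LED flashlight €19.85: all other goods → 3.75% + 2.5% transit = 6.25% → €1.24
Granola (1 lb) €7.60: unprepared food → 0% + 0% transit = 0% → €0.00
Bananas (3 lb) €2.47: unprepared food → 0% + 0% transit = 0% → €0.00
Hard cider (6-pack) €10.91: beer, wine and spirits → 7.25% + 2.75% transit = 10% → €1.09
Total tax = €1.45 + €1.26 + €1.72 + €1.42 + €1.24 + €1.09 = €8.18

€8.18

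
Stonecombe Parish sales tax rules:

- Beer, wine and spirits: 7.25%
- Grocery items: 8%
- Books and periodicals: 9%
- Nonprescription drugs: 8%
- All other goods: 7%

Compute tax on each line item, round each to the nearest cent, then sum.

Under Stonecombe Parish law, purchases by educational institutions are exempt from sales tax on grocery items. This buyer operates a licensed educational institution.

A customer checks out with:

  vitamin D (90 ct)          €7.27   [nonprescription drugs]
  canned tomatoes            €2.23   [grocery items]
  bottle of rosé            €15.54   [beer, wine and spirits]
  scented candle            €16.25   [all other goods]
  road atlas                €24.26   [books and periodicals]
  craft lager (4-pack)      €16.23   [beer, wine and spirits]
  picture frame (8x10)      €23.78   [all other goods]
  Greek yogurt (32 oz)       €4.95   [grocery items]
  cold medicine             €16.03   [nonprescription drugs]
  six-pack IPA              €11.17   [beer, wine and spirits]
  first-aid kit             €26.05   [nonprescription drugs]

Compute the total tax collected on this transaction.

€12.04

Vitamin D (90 ct) €7.27: nonprescription drugs → 8% → €0.58
Canned tomatoes €2.23: grocery items, buyer-exempt → 0% → €0.00
Bottle of rosé €15.54: beer, wine and spirits → 7.25% → €1.13
Scented candle €16.25: all other goods → 7% → €1.14
Road atlas €24.26: books and periodicals → 9% → €2.18
Craft lager (4-pack) €16.23: beer, wine and spirits → 7.25% → €1.18
Picture frame (8x10) €23.78: all other goods → 7% → €1.66
Greek yogurt (32 oz) €4.95: grocery items, buyer-exempt → 0% → €0.00
Cold medicine €16.03: nonprescription drugs → 8% → €1.28
Six-pack IPA €11.17: beer, wine and spirits → 7.25% → €0.81
First-aid kit €26.05: nonprescription drugs → 8% → €2.08
Total tax = €0.58 + €1.13 + €1.14 + €2.18 + €1.18 + €1.66 + €1.28 + €0.81 + €2.08 = €12.04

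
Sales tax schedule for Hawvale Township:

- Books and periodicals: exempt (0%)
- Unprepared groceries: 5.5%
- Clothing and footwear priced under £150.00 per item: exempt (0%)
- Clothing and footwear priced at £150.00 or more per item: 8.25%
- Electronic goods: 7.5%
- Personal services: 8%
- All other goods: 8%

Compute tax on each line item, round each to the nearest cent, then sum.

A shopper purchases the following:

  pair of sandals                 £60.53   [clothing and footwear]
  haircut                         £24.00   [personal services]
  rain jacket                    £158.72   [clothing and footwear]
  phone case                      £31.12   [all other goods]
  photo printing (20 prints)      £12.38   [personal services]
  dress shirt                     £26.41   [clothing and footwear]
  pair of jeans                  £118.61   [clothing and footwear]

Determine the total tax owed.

£18.49

Pair of sandals £60.53: clothing and footwear, under £150.00 → 0% → £0.00
Haircut £24.00: personal services → 8% → £1.92
Rain jacket £158.72: clothing and footwear, £150.00 or more → 8.25% → £13.09
Phone case £31.12: all other goods → 8% → £2.49
Photo printing (20 prints) £12.38: personal services → 8% → £0.99
Dress shirt £26.41: clothing and footwear, under £150.00 → 0% → £0.00
Pair of jeans £118.61: clothing and footwear, under £150.00 → 0% → £0.00
Total tax = £1.92 + £13.09 + £2.49 + £0.99 = £18.49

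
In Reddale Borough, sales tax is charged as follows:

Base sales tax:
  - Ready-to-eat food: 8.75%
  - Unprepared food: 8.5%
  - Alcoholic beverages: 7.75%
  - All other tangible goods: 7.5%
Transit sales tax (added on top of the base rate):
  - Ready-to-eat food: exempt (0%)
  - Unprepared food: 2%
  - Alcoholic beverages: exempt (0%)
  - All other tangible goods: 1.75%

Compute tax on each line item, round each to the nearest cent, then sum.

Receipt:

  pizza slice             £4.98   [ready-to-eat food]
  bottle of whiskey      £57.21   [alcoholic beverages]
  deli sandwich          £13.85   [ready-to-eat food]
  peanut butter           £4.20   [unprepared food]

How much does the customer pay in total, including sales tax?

£86.76

Pizza slice £4.98: ready-to-eat food → 8.75% + 0% transit = 8.75% → £0.44
Bottle of whiskey £57.21: alcoholic beverages → 7.75% + 0% transit = 7.75% → £4.43
Deli sandwich £13.85: ready-to-eat food → 8.75% + 0% transit = 8.75% → £1.21
Peanut butter £4.20: unprepared food → 8.5% + 2% transit = 10.5% → £0.44
Subtotal = £80.24; tax = £6.52; total due = £86.76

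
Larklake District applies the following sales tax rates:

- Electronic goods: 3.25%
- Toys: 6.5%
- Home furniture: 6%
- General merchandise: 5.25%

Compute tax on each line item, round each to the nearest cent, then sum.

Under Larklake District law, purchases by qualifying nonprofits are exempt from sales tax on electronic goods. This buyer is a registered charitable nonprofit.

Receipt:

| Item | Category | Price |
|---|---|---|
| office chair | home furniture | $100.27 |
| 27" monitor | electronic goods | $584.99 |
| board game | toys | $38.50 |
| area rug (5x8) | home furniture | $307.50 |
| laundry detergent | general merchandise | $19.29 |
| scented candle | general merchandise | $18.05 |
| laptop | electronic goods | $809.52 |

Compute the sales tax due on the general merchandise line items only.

$1.96

Laundry detergent $19.29: general merchandise → 5.25% → $1.01
Scented candle $18.05: general merchandise → 5.25% → $0.95
Tax on general merchandise = $1.01 + $0.95 = $1.96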